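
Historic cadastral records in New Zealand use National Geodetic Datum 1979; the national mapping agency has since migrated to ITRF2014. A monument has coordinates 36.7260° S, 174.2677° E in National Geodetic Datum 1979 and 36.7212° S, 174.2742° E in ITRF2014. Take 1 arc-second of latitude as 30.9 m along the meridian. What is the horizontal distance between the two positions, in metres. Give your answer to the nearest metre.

788 m

Δφ = -36.7212° − -36.7260° = +0.0048°; Δλ = 174.2742° − 174.2677° = +0.0065°.
1° of latitude = 3600 × 30.90 = 111240 m.
ΔN = Δφ × 111240 = 534.0 m; ΔE = Δλ × 111240 × cos(-36.7260°) = +0.0065 × 111240 × 0.801504 = 579.5 m.
Distance = √(ΔE² + ΔN²) = √(579.5² + 534.0²) = 788.0 m.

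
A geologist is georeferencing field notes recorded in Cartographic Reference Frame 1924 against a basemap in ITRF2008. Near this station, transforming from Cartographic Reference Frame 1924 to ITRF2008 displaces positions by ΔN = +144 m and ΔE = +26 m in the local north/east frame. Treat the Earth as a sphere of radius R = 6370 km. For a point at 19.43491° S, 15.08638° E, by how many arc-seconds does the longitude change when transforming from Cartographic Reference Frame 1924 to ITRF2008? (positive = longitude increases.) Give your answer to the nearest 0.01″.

Δλ = 0.89″

At latitude -19.43491°, cos φ = 0.943020.
One radian of longitude at latitude φ spans R cos φ, so Δλ = ΔE / (R cos φ) = 26.0 / (6370000 × 0.943020) = 4.3283e-06 rad = 0.893″.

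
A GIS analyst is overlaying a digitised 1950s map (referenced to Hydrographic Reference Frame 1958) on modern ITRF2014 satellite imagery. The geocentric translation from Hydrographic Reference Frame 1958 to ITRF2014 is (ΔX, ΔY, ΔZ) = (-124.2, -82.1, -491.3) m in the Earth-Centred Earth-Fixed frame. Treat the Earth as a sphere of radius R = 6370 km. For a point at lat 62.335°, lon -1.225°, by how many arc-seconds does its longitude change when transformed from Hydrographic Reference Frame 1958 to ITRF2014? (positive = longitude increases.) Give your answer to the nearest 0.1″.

Δλ = -5.9″

sin φ = 0.885677, cos φ = 0.464301, sin λ = -0.021379, cos λ = 0.999771.
East component: ΔE = −sin λ·ΔX + cos λ·ΔY = −(-0.021379)(-124.2) + (0.999771)(-82.1) = -84.74 m.
1° of latitude spans πR/180 = 111177 m; at latitude φ, 1° of longitude spans that × cos φ = 51619.8 m, so Δλ = -84.74 / 51619.8 × 3600 = -5.910″.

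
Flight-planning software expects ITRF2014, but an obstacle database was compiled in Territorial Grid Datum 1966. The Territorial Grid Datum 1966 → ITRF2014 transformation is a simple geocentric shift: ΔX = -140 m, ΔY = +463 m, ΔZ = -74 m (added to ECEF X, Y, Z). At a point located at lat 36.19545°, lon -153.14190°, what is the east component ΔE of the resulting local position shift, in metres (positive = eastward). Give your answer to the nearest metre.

ΔE = -476 m

The local east axis at (φ, λ) is (−sin λ, cos λ, 0), so ΔE = −sin(-153.14190°)·(-140) + cos(-153.14190°)·463 = -476.30 m.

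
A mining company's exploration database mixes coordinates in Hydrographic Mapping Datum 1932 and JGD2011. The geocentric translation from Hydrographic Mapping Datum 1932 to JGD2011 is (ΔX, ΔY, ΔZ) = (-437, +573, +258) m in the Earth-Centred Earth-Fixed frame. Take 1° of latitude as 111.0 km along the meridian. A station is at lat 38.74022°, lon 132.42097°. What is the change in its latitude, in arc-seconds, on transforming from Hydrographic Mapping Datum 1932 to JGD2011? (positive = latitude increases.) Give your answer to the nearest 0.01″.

sin φ = 0.625790, cos φ = 0.779991, sin λ = 0.738208, cos λ = -0.674573.
North component: ΔN = −sin φ cos λ·ΔX − sin φ sin λ·ΔY + cos φ·ΔZ = −(0.625790)(-0.674573)(-437) − (0.625790)(0.738208)(573) + (0.779991)(258) = -247.94 m.
1° of latitude spans 111000 m, so Δφ = -247.94 / 111000 × 3600 = -8.041″.

Δφ = -8.04″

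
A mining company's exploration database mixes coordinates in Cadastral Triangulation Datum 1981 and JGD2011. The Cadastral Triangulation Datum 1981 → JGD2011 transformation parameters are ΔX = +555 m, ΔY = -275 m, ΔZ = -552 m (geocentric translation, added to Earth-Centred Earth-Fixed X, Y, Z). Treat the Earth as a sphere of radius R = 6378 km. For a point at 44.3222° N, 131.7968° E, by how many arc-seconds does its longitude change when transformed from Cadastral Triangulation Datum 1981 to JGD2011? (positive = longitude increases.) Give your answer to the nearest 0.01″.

sin φ = 0.698693, cos φ = 0.715422, sin λ = 0.745513, cos λ = -0.666491.
East component: ΔE = −sin λ·ΔX + cos λ·ΔY = −(0.745513)(555) + (-0.666491)(-275) = -230.47 m.
1° of latitude spans πR/180 = 111317 m; at latitude φ, 1° of longitude spans that × cos φ = 79638.7 m, so Δλ = -230.47 / 79638.7 × 3600 = -10.418″.

Δλ = -10.42″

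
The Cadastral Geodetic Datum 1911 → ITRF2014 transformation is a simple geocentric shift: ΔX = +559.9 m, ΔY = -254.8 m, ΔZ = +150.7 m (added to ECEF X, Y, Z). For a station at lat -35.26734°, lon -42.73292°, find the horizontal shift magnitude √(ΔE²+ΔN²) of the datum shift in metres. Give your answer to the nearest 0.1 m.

At φ = -35.26734°, λ = -42.73292°: sin φ = -0.577392, cos φ = 0.816467, sin λ = -0.678582, cos λ = 0.734525.
ΔE = −sin λ·ΔX + cos λ·ΔY = −(-0.678582)·(559.9) + (0.734525)·(-254.8) = 192.78 m.
ΔN = −sin φ cos λ·ΔX − sin φ sin λ·ΔY + cos φ·ΔZ = −(-0.577392)(0.734525)(559.9) − (-0.577392)(-0.678582)(-254.8) + (0.816467)(150.7) = 460.33 m.
Horizontal magnitude = √(ΔE² + ΔN²) = √(192.78² + 460.33²) = 499.07 m.

499.1 m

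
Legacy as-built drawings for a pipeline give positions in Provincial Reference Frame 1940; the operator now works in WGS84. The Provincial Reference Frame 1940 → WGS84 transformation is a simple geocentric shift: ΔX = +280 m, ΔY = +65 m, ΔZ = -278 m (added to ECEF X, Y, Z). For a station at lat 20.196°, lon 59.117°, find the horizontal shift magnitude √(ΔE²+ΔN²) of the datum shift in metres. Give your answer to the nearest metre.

At φ = 20.196°, λ = 59.117°: sin φ = 0.345233, cos φ = 0.938517, sin λ = 0.858217, cos λ = 0.513287.
ΔE = −sin λ·ΔX + cos λ·ΔY = −(0.858217)·(280) + (0.513287)·(65) = -206.94 m.
ΔN = −sin φ cos λ·ΔX − sin φ sin λ·ΔY + cos φ·ΔZ = −(0.345233)(0.513287)(280) − (0.345233)(0.858217)(65) + (0.938517)(-278) = -329.78 m.
Horizontal magnitude = √(ΔE² + ΔN²) = √((-206.94)² + (-329.78)²) = 389.33 m.

389 m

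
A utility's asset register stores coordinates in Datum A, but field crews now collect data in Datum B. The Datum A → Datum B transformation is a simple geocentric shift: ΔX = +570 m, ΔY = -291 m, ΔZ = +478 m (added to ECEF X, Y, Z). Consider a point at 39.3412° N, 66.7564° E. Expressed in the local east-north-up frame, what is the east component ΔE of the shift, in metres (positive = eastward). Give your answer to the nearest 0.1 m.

ΔE = -638.6 m

The local east axis at (φ, λ) is (−sin λ, cos λ, 0), so ΔE = −sin(66.7564°)·570 + cos(66.7564°)·(-291) = -638.58 m.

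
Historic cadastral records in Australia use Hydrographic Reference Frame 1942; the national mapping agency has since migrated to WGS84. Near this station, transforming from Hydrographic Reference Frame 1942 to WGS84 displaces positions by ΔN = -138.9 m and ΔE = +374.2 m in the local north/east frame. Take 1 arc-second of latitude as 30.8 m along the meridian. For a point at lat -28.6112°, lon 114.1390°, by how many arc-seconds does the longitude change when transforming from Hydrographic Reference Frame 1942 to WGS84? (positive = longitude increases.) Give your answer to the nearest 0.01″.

Δλ = 13.84″

At latitude -28.6112°, cos φ = 0.877889.
1″ of longitude at this latitude = 30.80 × cos φ = 27.0390 m, so Δλ = 374.2 / 27.0390 = 13.839″.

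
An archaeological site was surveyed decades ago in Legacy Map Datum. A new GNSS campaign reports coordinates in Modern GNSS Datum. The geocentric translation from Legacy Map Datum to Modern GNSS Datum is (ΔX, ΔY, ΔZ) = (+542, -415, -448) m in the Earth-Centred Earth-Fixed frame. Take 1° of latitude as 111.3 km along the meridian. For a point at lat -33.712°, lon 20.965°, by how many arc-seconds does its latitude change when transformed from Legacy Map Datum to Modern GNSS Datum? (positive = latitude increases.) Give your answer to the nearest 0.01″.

Δφ = -5.63″

sin φ = -0.555019, cos φ = 0.831838, sin λ = 0.357798, cos λ = 0.933799.
North component: ΔN = −sin φ cos λ·ΔX − sin φ sin λ·ΔY + cos φ·ΔZ = −(-0.555019)(0.933799)(542) − (-0.555019)(0.357798)(-415) + (0.831838)(-448) = -174.17 m.
1° of latitude spans 111300 m, so Δφ = -174.17 / 111300 × 3600 = -5.634″.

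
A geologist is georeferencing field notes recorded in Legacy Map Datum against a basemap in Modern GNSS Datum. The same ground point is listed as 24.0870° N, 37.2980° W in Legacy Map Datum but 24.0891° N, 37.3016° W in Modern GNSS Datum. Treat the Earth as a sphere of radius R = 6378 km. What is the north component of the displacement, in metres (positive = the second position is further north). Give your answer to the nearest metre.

Δφ = 24.0891° − 24.0870° = +0.0021°; Δλ = -37.3016° − -37.2980° = -0.0036°.
1° along a meridian = πR/180 = 111317 m.
ΔN = Δφ × 111317 = 233.8 m; ΔE = Δλ × 111317 × cos(24.0870°) = -0.0036 × 111317 × 0.912927 = -365.8 m.

ΔN = 234 m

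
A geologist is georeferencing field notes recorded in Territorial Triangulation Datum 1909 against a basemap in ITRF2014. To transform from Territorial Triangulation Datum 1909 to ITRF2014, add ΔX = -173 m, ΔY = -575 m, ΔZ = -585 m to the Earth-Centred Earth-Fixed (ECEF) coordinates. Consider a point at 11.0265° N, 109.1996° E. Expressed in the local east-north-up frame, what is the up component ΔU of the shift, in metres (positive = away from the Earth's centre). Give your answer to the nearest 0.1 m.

At φ = 11.0265°, λ = 109.1996°: sin φ = 0.191263, cos φ = 0.981539, sin λ = 0.944379, cos λ = -0.328860.
ΔU = cos φ cos λ·ΔX + cos φ sin λ·ΔY + sin φ·ΔZ = (0.981539)(-0.328860)(-173) + (0.981539)(0.944379)(-575) + (0.191263)(-585) = -589.04 m.

ΔU = -589.0 m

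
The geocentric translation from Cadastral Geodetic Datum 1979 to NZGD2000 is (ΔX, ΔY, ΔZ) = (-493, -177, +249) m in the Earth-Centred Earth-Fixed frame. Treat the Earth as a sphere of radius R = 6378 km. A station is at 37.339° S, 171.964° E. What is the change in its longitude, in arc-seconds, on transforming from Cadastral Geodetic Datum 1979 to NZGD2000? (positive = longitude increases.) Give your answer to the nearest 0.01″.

Δλ = 9.93″

sin φ = -0.606530, cos φ = 0.795061, sin λ = 0.139795, cos λ = -0.990180.
East component: ΔE = −sin λ·ΔX + cos λ·ΔY = −(0.139795)(-493) + (-0.990180)(-177) = 244.18 m.
1° of latitude spans πR/180 = 111317 m; at latitude φ, 1° of longitude spans that × cos φ = 88503.9 m, so Δλ = 244.18 / 88503.9 × 3600 = 9.932″.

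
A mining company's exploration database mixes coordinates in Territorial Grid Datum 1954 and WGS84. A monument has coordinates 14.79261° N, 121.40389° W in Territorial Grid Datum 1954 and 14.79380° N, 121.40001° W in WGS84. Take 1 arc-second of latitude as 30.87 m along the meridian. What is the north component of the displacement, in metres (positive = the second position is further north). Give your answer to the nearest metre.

Δφ = 14.79380° − 14.79261° = +0.00119°; Δλ = -121.40001° − -121.40389° = +0.00388°.
1° of latitude = 3600 × 30.87 = 111132 m.
ΔN = Δφ × 111132 = 132.2 m; ΔE = Δλ × 111132 × cos(14.79261°) = +0.00388 × 111132 × 0.966856 = 416.9 m.

ΔN = 132 m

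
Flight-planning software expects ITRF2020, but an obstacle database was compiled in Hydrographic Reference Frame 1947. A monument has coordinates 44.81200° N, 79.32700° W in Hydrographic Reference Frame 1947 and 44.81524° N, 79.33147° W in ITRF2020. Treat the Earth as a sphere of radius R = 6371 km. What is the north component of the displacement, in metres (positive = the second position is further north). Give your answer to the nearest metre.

ΔN = 360 m

Δφ = 44.81524° − 44.81200° = +0.00324°; Δλ = -79.33147° − -79.32700° = -0.00447°.
1° along a meridian = πR/180 = 111195 m.
ΔN = Δφ × 111195 = 360.3 m; ΔE = Δλ × 111195 × cos(44.81200°) = -0.00447 × 111195 × 0.709423 = -352.6 m.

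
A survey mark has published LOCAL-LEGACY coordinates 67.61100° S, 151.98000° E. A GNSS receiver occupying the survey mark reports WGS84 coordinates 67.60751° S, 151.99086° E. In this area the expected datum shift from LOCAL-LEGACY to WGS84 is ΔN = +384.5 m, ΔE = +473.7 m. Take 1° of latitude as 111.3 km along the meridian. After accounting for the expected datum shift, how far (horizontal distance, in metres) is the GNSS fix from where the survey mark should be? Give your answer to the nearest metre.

Observed coordinate differences: Δφ = +0.00349°, Δλ = +0.01086°.
Converting to metres (1° lat = 111300 m, cos φ = 0.380893): observed ΔN = 388.4 m, observed ΔE = 460.4 m.
Subtracting the expected shift leaves a residual of 388.4 − (384.5) = 3.9 m north and 460.4 − (473.7) = -13.3 m east.
Residual distance = √(3.9² + (-13.3)²) = 13.9 m.

14 m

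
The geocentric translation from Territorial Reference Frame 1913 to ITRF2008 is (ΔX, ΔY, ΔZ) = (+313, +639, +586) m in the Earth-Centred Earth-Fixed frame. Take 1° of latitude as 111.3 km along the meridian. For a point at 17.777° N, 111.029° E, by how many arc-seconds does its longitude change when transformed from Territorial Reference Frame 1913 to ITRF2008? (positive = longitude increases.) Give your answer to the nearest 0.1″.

sin φ = 0.305313, cos φ = 0.952252, sin λ = 0.933399, cos λ = -0.358840.
East component: ΔE = −sin λ·ΔX + cos λ·ΔY = −(0.933399)(313) + (-0.358840)(639) = -521.45 m.
1° of latitude spans 111300 m; at latitude φ, 1° of longitude spans that × cos φ = 105985.7 m, so Δλ = -521.45 / 105985.7 × 3600 = -17.712″.

Δλ = -17.7″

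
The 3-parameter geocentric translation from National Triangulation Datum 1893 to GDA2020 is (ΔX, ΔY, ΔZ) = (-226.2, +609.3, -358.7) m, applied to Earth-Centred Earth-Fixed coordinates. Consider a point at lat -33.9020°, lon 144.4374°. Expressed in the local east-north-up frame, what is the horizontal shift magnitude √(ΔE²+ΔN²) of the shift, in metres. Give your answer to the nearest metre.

The local east axis at (φ, λ) is (−sin λ, cos λ, 0), so ΔE = −sin(144.4374°)·(-226.2) + cos(144.4374°)·609.3 = -364.10 m.
The local north axis is (−sin φ cos λ, −sin φ sin λ, cos φ), giving ΔN = 102.636 + 197.655 − 297.718 = 2.57 m.
Horizontal magnitude = √(ΔE² + ΔN²) = √((-364.10)² + 2.57²) = 364.11 m.

364 m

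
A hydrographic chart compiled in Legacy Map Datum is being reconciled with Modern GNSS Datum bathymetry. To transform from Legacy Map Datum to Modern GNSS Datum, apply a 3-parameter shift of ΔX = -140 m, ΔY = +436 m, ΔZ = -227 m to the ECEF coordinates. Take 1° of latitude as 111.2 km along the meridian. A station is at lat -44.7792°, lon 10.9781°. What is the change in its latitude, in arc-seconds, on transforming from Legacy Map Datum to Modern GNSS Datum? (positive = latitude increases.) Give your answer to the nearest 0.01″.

Δφ = -6.46″

sin φ = -0.704377, cos φ = 0.709826, sin λ = 0.190434, cos λ = 0.981700.
North component: ΔN = −sin φ cos λ·ΔX − sin φ sin λ·ΔY + cos φ·ΔZ = −(-0.704377)(0.981700)(-140) − (-0.704377)(0.190434)(436) + (0.709826)(-227) = -199.45 m.
1° of latitude spans 111200 m, so Δφ = -199.45 / 111200 × 3600 = -6.457″.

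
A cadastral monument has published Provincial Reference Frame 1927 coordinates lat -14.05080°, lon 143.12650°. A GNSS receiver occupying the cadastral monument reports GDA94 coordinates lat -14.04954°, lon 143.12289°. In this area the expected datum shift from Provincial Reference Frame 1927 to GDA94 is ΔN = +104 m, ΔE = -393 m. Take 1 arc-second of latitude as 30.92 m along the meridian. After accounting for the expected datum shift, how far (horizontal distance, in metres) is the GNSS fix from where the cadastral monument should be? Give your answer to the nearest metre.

Observed coordinate differences: Δφ = +0.00126°, Δλ = -0.00361°.
Converting to metres (1° lat = 111312 m, cos φ = 0.970081): observed ΔN = 140.3 m, observed ΔE = -389.8 m.
Subtracting the expected shift leaves a residual of 140.3 − (104) = 36.3 m north and -389.8 − (-393) = 3.2 m east.
Residual distance = √(36.3² + 3.2²) = 36.4 m.

36 m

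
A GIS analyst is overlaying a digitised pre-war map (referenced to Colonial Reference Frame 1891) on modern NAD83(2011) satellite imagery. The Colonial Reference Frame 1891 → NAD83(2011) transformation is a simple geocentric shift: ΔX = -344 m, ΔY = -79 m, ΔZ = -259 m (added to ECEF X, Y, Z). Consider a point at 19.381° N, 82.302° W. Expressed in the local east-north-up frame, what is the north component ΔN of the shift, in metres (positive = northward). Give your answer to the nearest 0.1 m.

ΔN = -255.0 m

The local north axis is (−sin φ cos λ, −sin φ sin λ, cos φ), giving ΔN = 15.291 − 25.980 − 244.323 = -255.01 m.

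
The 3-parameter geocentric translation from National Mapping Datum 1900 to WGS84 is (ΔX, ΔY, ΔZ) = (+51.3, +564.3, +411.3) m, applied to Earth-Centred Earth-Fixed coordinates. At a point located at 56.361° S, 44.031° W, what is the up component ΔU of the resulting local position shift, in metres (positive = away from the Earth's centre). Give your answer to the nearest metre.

ΔU = -539 m

The local up (radial) axis is (cos φ cos λ, cos φ sin λ, sin φ), giving ΔU = 20.432 − 217.271 − 342.425 = -539.26 m.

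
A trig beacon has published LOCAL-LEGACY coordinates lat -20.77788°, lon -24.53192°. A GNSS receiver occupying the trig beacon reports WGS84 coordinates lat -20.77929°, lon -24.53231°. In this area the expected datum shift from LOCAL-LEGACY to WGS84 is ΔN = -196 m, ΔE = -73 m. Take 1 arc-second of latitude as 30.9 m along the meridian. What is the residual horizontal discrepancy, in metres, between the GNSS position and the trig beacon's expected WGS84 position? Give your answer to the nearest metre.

51 m

Observed coordinate differences: Δφ = -0.00141°, Δλ = -0.00039°.
Converting to metres (1° lat = 111240 m, cos φ = 0.934963): observed ΔN = -156.8 m, observed ΔE = -40.6 m.
Subtracting the expected shift leaves a residual of -156.8 − (-196) = 39.2 m north and -40.6 − (-73) = 32.4 m east.
Residual distance = √(39.2² + 32.4²) = 50.8 m.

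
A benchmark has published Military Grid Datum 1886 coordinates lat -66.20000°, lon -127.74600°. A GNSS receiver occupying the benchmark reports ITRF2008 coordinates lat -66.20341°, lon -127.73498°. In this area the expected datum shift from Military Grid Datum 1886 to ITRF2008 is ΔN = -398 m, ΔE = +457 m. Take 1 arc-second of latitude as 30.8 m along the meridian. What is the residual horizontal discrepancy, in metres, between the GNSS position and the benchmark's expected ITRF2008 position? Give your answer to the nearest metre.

41 m

Observed coordinate differences: Δφ = -0.00341°, Δλ = +0.01102°.
Converting to metres (1° lat = 110880 m, cos φ = 0.403545): observed ΔN = -378.1 m, observed ΔE = 493.1 m.
Subtracting the expected shift leaves a residual of -378.1 − (-398) = 19.9 m north and 493.1 − (457) = 36.1 m east.
Residual distance = √(19.9² + 36.1²) = 41.2 m.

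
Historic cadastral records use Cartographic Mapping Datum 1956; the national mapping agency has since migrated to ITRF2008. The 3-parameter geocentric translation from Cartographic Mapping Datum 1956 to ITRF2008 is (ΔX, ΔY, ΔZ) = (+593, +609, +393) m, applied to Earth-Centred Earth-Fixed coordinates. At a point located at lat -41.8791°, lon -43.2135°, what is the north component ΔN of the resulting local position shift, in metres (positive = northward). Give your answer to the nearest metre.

The local north axis is (−sin φ cos λ, −sin φ sin λ, cos φ), giving ΔN = 288.508 − 278.369 + 292.610 = 302.75 m.

ΔN = 303 m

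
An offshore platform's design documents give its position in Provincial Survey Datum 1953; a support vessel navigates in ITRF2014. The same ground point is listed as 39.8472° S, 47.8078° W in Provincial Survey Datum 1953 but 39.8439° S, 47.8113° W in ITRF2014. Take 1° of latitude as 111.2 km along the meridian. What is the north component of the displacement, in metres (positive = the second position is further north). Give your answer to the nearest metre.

ΔN = 367 m

Δφ = -39.8439° − -39.8472° = +0.0033°; Δλ = -47.8113° − -47.8078° = -0.0035°.
ΔN = Δφ × 111200 = 367.0 m; ΔE = Δλ × 111200 × cos(-39.8472°) = -0.0035 × 111200 × 0.767756 = -298.8 m.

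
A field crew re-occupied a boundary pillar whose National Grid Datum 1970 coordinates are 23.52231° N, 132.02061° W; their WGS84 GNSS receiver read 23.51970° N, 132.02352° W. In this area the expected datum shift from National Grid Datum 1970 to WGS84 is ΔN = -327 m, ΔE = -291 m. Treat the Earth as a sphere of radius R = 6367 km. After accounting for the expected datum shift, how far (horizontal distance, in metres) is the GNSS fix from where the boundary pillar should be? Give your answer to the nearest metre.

Observed coordinate differences: Δφ = -0.00261°, Δλ = -0.00291°.
Converting to metres (1° lat = 111125 m, cos φ = 0.916905): observed ΔN = -290.0 m, observed ΔE = -296.5 m.
Subtracting the expected shift leaves a residual of -290.0 − (-327) = 37.0 m north and -296.5 − (-291) = -5.5 m east.
Residual distance = √(37.0² + (-5.5)²) = 37.4 m.

37 m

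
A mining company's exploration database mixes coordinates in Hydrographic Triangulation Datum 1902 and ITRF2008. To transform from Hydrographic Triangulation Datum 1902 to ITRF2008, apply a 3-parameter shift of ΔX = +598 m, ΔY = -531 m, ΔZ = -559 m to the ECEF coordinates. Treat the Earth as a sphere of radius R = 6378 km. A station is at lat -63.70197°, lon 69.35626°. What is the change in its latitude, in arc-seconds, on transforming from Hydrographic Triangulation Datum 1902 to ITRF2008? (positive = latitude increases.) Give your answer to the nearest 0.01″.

Δφ = -16.30″

sin φ = -0.896502, cos φ = 0.443040, sin λ = 0.935791, cos λ = 0.352556.
North component: ΔN = −sin φ cos λ·ΔX − sin φ sin λ·ΔY + cos φ·ΔZ = −(-0.896502)(0.352556)(598) − (-0.896502)(0.935791)(-531) + (0.443040)(-559) = -504.13 m.
1° of latitude spans πR/180 = 111317 m, so Δφ = -504.13 / 111317 × 3600 = -16.304″.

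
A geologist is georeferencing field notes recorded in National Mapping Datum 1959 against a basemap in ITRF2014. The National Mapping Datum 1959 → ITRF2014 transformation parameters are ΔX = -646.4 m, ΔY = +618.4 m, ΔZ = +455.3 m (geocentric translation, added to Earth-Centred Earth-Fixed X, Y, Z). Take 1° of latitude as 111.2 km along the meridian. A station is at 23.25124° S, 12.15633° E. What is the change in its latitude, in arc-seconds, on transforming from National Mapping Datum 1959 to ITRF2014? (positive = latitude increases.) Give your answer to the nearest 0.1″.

Δφ = 7.1″

sin φ = -0.394764, cos φ = 0.918783, sin λ = 0.210580, cos λ = 0.977577.
North component: ΔN = −sin φ cos λ·ΔX − sin φ sin λ·ΔY + cos φ·ΔZ = −(-0.394764)(0.977577)(-646.4) − (-0.394764)(0.210580)(618.4) + (0.918783)(455.3) = 220.28 m.
1° of latitude spans 111200 m, so Δφ = 220.28 / 111200 × 3600 = 7.131″.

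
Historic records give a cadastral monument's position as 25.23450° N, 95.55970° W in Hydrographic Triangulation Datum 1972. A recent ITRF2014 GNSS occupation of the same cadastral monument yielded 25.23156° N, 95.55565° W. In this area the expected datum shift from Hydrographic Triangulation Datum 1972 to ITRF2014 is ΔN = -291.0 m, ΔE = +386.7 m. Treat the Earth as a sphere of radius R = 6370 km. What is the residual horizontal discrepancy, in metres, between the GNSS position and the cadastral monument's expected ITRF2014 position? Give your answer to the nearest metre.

41 m

Observed coordinate differences: Δφ = -0.00294°, Δλ = +0.00405°.
Converting to metres (1° lat = 111177 m, cos φ = 0.904571): observed ΔN = -326.9 m, observed ΔE = 407.3 m.
Subtracting the expected shift leaves a residual of -326.9 − (-291.0) = -35.9 m north and 407.3 − (386.7) = 20.6 m east.
Residual distance = √((-35.9)² + 20.6²) = 41.4 m.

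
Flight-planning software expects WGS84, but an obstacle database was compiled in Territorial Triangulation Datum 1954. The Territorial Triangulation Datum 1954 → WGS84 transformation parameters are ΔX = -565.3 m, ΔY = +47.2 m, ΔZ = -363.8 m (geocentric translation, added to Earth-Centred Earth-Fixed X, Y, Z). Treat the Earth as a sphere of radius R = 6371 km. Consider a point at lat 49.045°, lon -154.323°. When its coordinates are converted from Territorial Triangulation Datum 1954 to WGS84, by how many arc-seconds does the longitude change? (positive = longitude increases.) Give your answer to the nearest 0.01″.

Δλ = -14.20″

sin φ = 0.755225, cos φ = 0.655466, sin λ = -0.433297, cos λ = -0.901251.
East component: ΔE = −sin λ·ΔX + cos λ·ΔY = −(-0.433297)(-565.3) + (-0.901251)(47.2) = -287.48 m.
1° of latitude spans πR/180 = 111195 m; at latitude φ, 1° of longitude spans that × cos φ = 72884.5 m, so Δλ = -287.48 / 72884.5 × 3600 = -14.200″.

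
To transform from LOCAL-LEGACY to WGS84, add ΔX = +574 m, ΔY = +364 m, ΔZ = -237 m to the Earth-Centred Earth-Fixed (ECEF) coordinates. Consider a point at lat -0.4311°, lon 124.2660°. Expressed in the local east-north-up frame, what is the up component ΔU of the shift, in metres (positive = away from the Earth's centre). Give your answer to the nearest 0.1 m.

At φ = -0.4311°, λ = 124.2660°: sin φ = -0.007524, cos φ = 0.999972, sin λ = 0.826433, cos λ = -0.563036.
ΔU = cos φ cos λ·ΔX + cos φ sin λ·ΔY + sin φ·ΔZ = (0.999972)(-0.563036)(574) + (0.999972)(0.826433)(364) + (-0.007524)(-237) = -20.58 m.

ΔU = -20.6 m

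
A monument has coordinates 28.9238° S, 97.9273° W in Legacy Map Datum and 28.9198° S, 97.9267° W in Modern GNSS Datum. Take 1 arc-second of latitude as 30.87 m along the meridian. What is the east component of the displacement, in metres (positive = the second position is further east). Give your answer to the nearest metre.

Δφ = -28.9198° − -28.9238° = +0.0040°; Δλ = -97.9267° − -97.9273° = +0.0006°.
1° of latitude = 3600 × 30.87 = 111132 m.
ΔN = Δφ × 111132 = 444.5 m; ΔE = Δλ × 111132 × cos(-28.9238°) = +0.0006 × 111132 × 0.875264 = 58.4 m.

ΔE = 58 m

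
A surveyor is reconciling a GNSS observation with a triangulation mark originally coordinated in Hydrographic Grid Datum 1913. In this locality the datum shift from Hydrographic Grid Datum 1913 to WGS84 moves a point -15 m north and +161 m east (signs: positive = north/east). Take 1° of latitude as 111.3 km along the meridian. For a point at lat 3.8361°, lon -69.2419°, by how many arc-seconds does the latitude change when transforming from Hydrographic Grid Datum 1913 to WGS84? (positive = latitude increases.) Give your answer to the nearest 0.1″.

Δφ = -0.5″

1° of latitude = 111.3 km, so Δφ = -15.0 / 111300 = -0.0001348° = -0.485″.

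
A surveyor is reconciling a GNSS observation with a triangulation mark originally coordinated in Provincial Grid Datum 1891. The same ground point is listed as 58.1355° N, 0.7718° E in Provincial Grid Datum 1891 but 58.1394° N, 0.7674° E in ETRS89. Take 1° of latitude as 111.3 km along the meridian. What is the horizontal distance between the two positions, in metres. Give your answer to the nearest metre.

Δφ = 58.1394° − 58.1355° = +0.0039°; Δλ = 0.7674° − 0.7718° = -0.0044°.
ΔN = Δφ × 111300 = 434.1 m; ΔE = Δλ × 111300 × cos(58.1355°) = -0.0044 × 111300 × 0.527912 = -258.5 m.
Distance = √(ΔE² + ΔN²) = √((-258.5)² + 434.1²) = 505.2 m.

505 m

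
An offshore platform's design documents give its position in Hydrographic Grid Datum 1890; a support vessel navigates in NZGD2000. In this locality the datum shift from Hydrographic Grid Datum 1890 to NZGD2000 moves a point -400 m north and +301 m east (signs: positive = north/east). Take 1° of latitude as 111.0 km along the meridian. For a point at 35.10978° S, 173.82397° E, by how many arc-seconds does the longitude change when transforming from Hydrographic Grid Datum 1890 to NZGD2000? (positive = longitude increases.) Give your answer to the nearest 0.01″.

Δλ = 11.93″

At latitude -35.10978°, cos φ = 0.818052.
1° of longitude at this latitude = 111.0 × cos φ = 90.80 km, so Δλ = 301.0 / 90803.7 = 0.0033148° = 11.933″.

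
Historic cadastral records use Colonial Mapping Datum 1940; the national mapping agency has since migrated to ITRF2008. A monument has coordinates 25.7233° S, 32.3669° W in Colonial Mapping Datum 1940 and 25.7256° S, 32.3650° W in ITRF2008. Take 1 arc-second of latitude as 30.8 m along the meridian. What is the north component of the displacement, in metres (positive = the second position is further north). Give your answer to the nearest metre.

ΔN = -255 m

Δφ = -25.7256° − -25.7233° = -0.0023°; Δλ = -32.3650° − -32.3669° = +0.0019°.
1° of latitude = 3600 × 30.80 = 110880 m.
ΔN = Δφ × 110880 = -255.0 m; ΔE = Δλ × 110880 × cos(-25.7233°) = +0.0019 × 110880 × 0.900901 = 189.8 m.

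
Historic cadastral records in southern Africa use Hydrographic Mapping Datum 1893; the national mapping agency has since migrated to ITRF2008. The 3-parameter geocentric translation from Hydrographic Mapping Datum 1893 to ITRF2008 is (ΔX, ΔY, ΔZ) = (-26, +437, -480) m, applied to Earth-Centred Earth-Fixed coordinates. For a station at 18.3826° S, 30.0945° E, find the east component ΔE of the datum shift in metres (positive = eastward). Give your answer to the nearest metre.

ΔE = 391 m

The local east axis at (φ, λ) is (−sin λ, cos λ, 0), so ΔE = −sin(30.0945°)·(-26) + cos(30.0945°)·437 = 391.13 m.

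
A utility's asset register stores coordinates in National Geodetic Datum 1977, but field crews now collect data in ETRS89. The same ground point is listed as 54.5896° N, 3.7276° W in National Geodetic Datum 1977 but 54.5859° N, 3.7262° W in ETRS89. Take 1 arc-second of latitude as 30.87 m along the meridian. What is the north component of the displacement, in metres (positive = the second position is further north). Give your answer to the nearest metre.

ΔN = -411 m

Δφ = 54.5859° − 54.5896° = -0.0037°; Δλ = -3.7262° − -3.7276° = +0.0014°.
1° of latitude = 3600 × 30.87 = 111132 m.
ΔN = Δφ × 111132 = -411.2 m; ΔE = Δλ × 111132 × cos(54.5896°) = +0.0014 × 111132 × 0.579429 = 90.2 m.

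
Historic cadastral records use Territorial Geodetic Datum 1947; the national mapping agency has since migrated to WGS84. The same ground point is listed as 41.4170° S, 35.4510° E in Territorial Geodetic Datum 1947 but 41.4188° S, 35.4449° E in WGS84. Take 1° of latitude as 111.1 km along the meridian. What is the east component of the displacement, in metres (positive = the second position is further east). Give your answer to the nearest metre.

Δφ = -41.4188° − -41.4170° = -0.0018°; Δλ = 35.4449° − 35.4510° = -0.0061°.
ΔN = Δφ × 111100 = -200.0 m; ΔE = Δλ × 111100 × cos(-41.4170°) = -0.0061 × 111100 × 0.749915 = -508.2 m.

ΔE = -508 m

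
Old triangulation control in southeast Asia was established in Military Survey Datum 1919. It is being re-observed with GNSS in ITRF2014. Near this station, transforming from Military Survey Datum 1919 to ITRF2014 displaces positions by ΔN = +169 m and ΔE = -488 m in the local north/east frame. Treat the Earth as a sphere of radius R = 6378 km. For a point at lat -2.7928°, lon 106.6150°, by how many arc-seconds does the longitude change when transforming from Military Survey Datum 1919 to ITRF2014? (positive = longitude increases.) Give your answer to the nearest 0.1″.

Δλ = -15.8″

At latitude -2.7928°, cos φ = 0.998812.
One radian of longitude at latitude φ spans R cos φ, so Δλ = ΔE / (R cos φ) = -488.0 / (6378000 × 0.998812) = -7.6604e-05 rad = -15.801″.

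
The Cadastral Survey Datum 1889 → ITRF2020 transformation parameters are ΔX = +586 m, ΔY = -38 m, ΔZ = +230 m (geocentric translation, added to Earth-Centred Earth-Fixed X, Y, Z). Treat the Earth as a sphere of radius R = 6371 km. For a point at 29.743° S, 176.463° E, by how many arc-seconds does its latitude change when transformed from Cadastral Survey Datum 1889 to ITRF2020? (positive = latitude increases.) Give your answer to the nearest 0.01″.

Δφ = -2.97″

sin φ = -0.496110, cos φ = 0.868259, sin λ = 0.061693, cos λ = -0.998095.
North component: ΔN = −sin φ cos λ·ΔX − sin φ sin λ·ΔY + cos φ·ΔZ = −(-0.496110)(-0.998095)(586) − (-0.496110)(0.061693)(-38) + (0.868259)(230) = -91.63 m.
1° of latitude spans πR/180 = 111195 m, so Δφ = -91.63 / 111195 × 3600 = -2.967″.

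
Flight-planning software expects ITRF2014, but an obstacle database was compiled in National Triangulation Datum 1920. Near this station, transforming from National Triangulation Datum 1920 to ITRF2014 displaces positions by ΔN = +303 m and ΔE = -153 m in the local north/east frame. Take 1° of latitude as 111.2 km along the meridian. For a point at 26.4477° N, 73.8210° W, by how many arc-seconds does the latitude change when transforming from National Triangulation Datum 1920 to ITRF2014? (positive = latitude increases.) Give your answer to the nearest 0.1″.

1° of latitude = 111.2 km, so Δφ = 303.0 / 111200 = 0.0027248° = 9.809″.

Δφ = 9.8″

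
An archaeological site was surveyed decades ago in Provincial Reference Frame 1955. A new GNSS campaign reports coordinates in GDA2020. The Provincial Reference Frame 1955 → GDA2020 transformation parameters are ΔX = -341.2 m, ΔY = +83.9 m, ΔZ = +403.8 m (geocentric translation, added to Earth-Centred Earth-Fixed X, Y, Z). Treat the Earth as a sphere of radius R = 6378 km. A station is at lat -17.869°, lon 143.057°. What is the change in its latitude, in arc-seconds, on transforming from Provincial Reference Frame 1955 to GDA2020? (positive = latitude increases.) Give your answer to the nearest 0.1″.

sin φ = -0.306842, cos φ = 0.951761, sin λ = 0.601020, cos λ = -0.799234.
North component: ΔN = −sin φ cos λ·ΔX − sin φ sin λ·ΔY + cos φ·ΔZ = −(-0.306842)(-0.799234)(-341.2) − (-0.306842)(0.601020)(83.9) + (0.951761)(403.8) = 483.47 m.
1° of latitude spans πR/180 = 111317 m, so Δφ = 483.47 / 111317 × 3600 = 15.635″.

Δφ = 15.6″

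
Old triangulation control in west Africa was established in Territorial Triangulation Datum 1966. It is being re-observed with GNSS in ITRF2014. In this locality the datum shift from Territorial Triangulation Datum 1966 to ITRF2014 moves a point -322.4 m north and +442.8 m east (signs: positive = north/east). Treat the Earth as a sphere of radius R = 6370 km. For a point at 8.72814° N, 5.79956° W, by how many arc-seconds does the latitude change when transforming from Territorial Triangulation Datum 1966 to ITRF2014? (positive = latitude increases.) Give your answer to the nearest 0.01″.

Δφ = -10.44″

On a sphere of radius R, 1 rad of latitude = R, so Δφ = ΔN / R = -322.4 / 6370000 = -5.0612e-05 rad = -10.440″.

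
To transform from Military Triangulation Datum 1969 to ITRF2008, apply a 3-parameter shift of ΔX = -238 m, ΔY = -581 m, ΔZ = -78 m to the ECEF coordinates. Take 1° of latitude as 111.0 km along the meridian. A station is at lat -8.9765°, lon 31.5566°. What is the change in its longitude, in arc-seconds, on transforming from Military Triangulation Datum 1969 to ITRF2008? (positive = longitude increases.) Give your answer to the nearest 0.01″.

Δλ = -12.17″

sin φ = -0.156029, cos φ = 0.987752, sin λ = 0.523341, cos λ = 0.852124.
East component: ΔE = −sin λ·ΔX + cos λ·ΔY = −(0.523341)(-238) + (0.852124)(-581) = -370.53 m.
1° of latitude spans 111000 m; at latitude φ, 1° of longitude spans that × cos φ = 109640.5 m, so Δλ = -370.53 / 109640.5 × 3600 = -12.166″.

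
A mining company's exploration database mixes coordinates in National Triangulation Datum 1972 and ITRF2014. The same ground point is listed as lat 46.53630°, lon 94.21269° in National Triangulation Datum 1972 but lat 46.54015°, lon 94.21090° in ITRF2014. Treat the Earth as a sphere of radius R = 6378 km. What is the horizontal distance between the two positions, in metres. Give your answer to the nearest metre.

450 m

Δφ = 46.54015° − 46.53630° = +0.00385°; Δλ = 94.21090° − 94.21269° = -0.00179°.
1° along a meridian = πR/180 = 111317 m.
ΔN = Δφ × 111317 = 428.6 m; ΔE = Δλ × 111317 × cos(46.53630°) = -0.00179 × 111317 × 0.687895 = -137.1 m.
Distance = √(ΔE² + ΔN²) = √((-137.1)² + 428.6²) = 450.0 m.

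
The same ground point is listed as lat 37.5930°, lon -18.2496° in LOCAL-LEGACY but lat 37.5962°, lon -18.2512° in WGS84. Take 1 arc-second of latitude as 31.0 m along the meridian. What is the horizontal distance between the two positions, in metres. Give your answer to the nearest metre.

384 m

Δφ = 37.5962° − 37.5930° = +0.0032°; Δλ = -18.2512° − -18.2496° = -0.0016°.
1° of latitude = 3600 × 31.00 = 111600 m.
ΔN = Δφ × 111600 = 357.1 m; ΔE = Δλ × 111600 × cos(37.5930°) = -0.0016 × 111600 × 0.792364 = -141.5 m.
Distance = √(ΔE² + ΔN²) = √((-141.5)² + 357.1²) = 384.1 m.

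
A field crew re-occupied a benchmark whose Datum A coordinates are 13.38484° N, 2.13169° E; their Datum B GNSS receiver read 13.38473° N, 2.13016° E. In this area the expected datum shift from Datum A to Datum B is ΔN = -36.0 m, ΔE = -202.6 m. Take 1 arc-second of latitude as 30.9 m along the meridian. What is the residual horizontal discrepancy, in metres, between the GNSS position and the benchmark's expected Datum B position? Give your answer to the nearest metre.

44 m

Observed coordinate differences: Δφ = -0.00011°, Δλ = -0.00153°.
Converting to metres (1° lat = 111240 m, cos φ = 0.972837): observed ΔN = -12.2 m, observed ΔE = -165.6 m.
Subtracting the expected shift leaves a residual of -12.2 − (-36.0) = 23.8 m north and -165.6 − (-202.6) = 37.0 m east.
Residual distance = √(23.8² + 37.0²) = 44.0 m.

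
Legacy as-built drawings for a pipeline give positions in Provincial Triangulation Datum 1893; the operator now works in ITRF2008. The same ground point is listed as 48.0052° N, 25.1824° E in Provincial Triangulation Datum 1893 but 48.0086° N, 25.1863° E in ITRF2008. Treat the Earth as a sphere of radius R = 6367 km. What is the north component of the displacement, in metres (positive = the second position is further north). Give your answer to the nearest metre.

ΔN = 378 m

Δφ = 48.0086° − 48.0052° = +0.0034°; Δλ = 25.1863° − 25.1824° = +0.0039°.
1° along a meridian = πR/180 = 111125 m.
ΔN = Δφ × 111125 = 377.8 m; ΔE = Δλ × 111125 × cos(48.0052°) = +0.0039 × 111125 × 0.669063 = 290.0 m.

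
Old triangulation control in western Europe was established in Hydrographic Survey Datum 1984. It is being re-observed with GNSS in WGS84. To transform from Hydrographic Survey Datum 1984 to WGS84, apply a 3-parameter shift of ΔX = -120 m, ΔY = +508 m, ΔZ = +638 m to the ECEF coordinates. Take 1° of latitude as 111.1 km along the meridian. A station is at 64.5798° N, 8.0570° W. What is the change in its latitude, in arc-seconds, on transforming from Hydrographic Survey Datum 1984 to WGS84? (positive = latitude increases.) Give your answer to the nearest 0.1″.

Δφ = 14.4″

sin φ = 0.903184, cos φ = 0.429254, sin λ = -0.140158, cos λ = 0.990129.
North component: ΔN = −sin φ cos λ·ΔX − sin φ sin λ·ΔY + cos φ·ΔZ = −(0.903184)(0.990129)(-120) − (0.903184)(-0.140158)(508) + (0.429254)(638) = 445.48 m.
1° of latitude spans 111100 m, so Δφ = 445.48 / 111100 × 3600 = 14.435″.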